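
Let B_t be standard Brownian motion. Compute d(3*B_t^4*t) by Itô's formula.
d(3*B_t^4*t) = (3*B_t^2*(B_t^2 + 6*t)) dt + (12*B_t^3*t) dB_t

Itô's formula for f(t, x): d f(t, B_t) = (f_t + (1/2) f_xx) dt + f_x dB_t. Compute partials of f(t, x) = 3*t*x^4:
  f_t(t,x)  = 3*x^4
  f_x(t,x)  = 12*t*x^3
  f_xx(t,x) = 36*t*x^2
Assemble drift = f_t + (1/2) f_xx = 3*x^2*(6*t + x^2) and diffusion = f_x = 12*t*x^3. Substituting x = B_t:
  d(3*B_t^4*t) = (3*B_t^2*(B_t^2 + 6*t)) dt + (12*B_t^3*t) dB_t.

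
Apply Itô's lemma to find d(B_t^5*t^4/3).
d(B_t^5*t^4/3) = (2*B_t^3*t^3*(2*B_t^2 + 5*t)/3) dt + (5*B_t^4*t^4/3) dB_t

Itô's formula for f(t, x): d f(t, B_t) = (f_t + (1/2) f_xx) dt + f_x dB_t. Compute partials of f(t, x) = t^4*x^5/3:
  f_t(t,x)  = 4*t^3*x^5/3
  f_x(t,x)  = 5*t^4*x^4/3
  f_xx(t,x) = 20*t^4*x^3/3
Assemble drift = f_t + (1/2) f_xx = 2*t^3*x^3*(5*t + 2*x^2)/3 and diffusion = f_x = 5*t^4*x^4/3. Substituting x = B_t:
  d(B_t^5*t^4/3) = (2*B_t^3*t^3*(2*B_t^2 + 5*t)/3) dt + (5*B_t^4*t^4/3) dB_t.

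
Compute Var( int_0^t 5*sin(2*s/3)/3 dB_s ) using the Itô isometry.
Var = 25*t/18 - 25*sin(4*t/3)/24

The Itô integral of a deterministic integrand f(s) has mean 0 because each increment f(s) * (B_{s+ds} - B_s) has mean 0. By the Itô isometry:
  Var( int_0^t f(s) dB_s ) = E[ (int_0^t f(s) dB_s)^2 ] = int_0^t f(s)^2 ds.
Here f(s) = 5*sin(2*s/3)/3, so f(s)^2 = 25*sin(2*s/3)^2/9. Integrate:
  int_0^t (25*sin(2*s/3)^2/9) ds = 25*t/18 - 25*sin(4*t/3)/24.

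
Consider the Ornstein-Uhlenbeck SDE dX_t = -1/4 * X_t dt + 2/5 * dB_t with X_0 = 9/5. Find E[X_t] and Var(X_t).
E[X_t] = 9*exp(-t/4)/5; Var(X_t) = 8/25 - 8*exp(-t/2)/25

The OU SDE dX = -theta X dt + sigma dB admits the integrating factor exp(theta t): d(exp(theta t) X_t) = sigma exp(theta t) dB_t. Integrating from 0 to t:
  X_t = x_0 * exp(-theta t) + sigma * int_0^t exp(-theta (t-s)) dB_s.
The Itô integral has mean 0 and (by the Itô isometry) variance sigma^2 * int_0^t exp(-2 theta (t - s)) ds = sigma^2 * (1 - exp(-2 theta t)) / (2 theta).
With theta = 1/4, sigma = 2/5, x_0 = 9/5:
  E[X_t] = 9/5 * exp(-1/4 t) = 9*exp(-t/4)/5
  Var(X_t) = (2/5)^2 * (1 - exp(-2*1/4 t)) / (2 * 1/4) = 8/25 - 8*exp(-t/2)/25.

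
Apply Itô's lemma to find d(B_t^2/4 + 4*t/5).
d(B_t^2/4 + 4*t/5) = (21/20) dt + (B_t/2) dB_t

Itô's formula for f(t, x): d f(t, B_t) = (f_t + (1/2) f_xx) dt + f_x dB_t. Compute partials of f(t, x) = 4*t/5 + x^2/4:
  f_t(t,x)  = 4/5
  f_x(t,x)  = x/2
  f_xx(t,x) = 1/2
Assemble drift = f_t + (1/2) f_xx = 21/20 and diffusion = f_x = x/2. Substituting x = B_t:
  d(B_t^2/4 + 4*t/5) = (21/20) dt + (B_t/2) dB_t.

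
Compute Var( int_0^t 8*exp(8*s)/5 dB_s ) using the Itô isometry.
Var = 4*exp(16*t)/25 - 4/25

The Itô integral of a deterministic integrand f(s) has mean 0 because each increment f(s) * (B_{s+ds} - B_s) has mean 0. By the Itô isometry:
  Var( int_0^t f(s) dB_s ) = E[ (int_0^t f(s) dB_s)^2 ] = int_0^t f(s)^2 ds.
Here f(s) = 8*exp(8*s)/5, so f(s)^2 = 64*exp(16*s)/25. Integrate:
  int_0^t (64*exp(16*s)/25) ds = 4*exp(16*t)/25 - 4/25.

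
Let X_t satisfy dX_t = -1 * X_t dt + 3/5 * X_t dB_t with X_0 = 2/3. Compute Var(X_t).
Var(X_t) = (4*exp(9*t/25) - 4)*exp(-2*t)/9

For GBM dX = mu X dt + sigma X dB with X_0 = x_0, apply Itô to Y = log X: dY = (mu - sigma^2/2) dt + sigma dB, so Y_t = log(x_0) + (mu - sigma^2/2) t + sigma B_t and hence X_t = x_0 * exp((mu - sigma^2/2) t + sigma B_t).
With mu = -1, sigma = 3/5, x_0 = 2/3, this gives:
  X_t = 2/3 * exp((-59/50) * t + (3/5) * B_t).
Since sigma*B_t ~ Normal(0, sigma^2 t), E[exp(sigma*B_t)] = exp(sigma^2 t / 2); so E[X_t] = x_0 * exp((mu - sigma^2/2) t) * exp(sigma^2 t / 2) = x_0 * exp(mu t) = 2*exp(-t)/3.
Var(X_t) = E[X_t^2] - (E[X_t])^2 = x_0^2 * exp(2 mu t) * (exp(sigma^2 t) - 1) = (4*exp(9*t/25) - 4)*exp(-2*t)/9.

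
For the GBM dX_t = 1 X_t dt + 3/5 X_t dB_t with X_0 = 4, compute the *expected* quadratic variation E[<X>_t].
E[<X>_t] = 144*exp(59*t/25)/59 - 144/59

<X>_t = int_0^t ((3/5) * X_s)^2 ds. Taking expectation inside the integral: E[<X>_t] = (3/5)^2 * int_0^t E[X_s^2] ds. For GBM, E[X_s^2] = x_0^2 * exp((2 mu + sigma^2) s). Integrating:
  E[<X>_t] = (3/5)^2 * 4^2 * (exp((2*1 + (3/5)^2) t) - 1) / (2*1 + (3/5)^2)
           = (3/5)^2 * 4^2 * (exp((59/25) t) - 1) / (59/25) = 144*exp(59*t/25)/59 - 144/59.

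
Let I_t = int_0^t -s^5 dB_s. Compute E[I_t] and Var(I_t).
E[I_t] = 0; Var(I_t) = t^11/11

The Itô integral of a deterministic integrand f(s) has mean 0 because each increment f(s) * (B_{s+ds} - B_s) has mean 0. By the Itô isometry:
  Var( int_0^t f(s) dB_s ) = E[ (int_0^t f(s) dB_s)^2 ] = int_0^t f(s)^2 ds.
Here f(s) = -s^5, so f(s)^2 = s^10. Integrate:
  int_0^t (s^10) ds = t^11/11.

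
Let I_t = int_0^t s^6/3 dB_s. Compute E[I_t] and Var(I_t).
E[I_t] = 0; Var(I_t) = t^13/117

The Itô integral of a deterministic integrand f(s) has mean 0 because each increment f(s) * (B_{s+ds} - B_s) has mean 0. By the Itô isometry:
  Var( int_0^t f(s) dB_s ) = E[ (int_0^t f(s) dB_s)^2 ] = int_0^t f(s)^2 ds.
Here f(s) = s^6/3, so f(s)^2 = s^12/9. Integrate:
  int_0^t (s^12/9) ds = t^13/117.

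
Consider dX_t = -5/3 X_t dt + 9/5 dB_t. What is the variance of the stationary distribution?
lim Var(X_t) = 243/250

The OU SDE dX = -theta X dt + sigma dB admits the integrating factor exp(theta t): d(exp(theta t) X_t) = sigma exp(theta t) dB_t. Integrating from 0 to t gives X_t = x_0 * exp(-theta t) + sigma * int_0^t exp(-theta (t-s)) dB_s for any initial x_0. The Itô integral has variance (by the Itô isometry) sigma^2 * int_0^t exp(-2 theta (t - s)) ds = sigma^2 * (1 - exp(-2 theta t)) / (2 theta), independent of x_0.
With theta = 5/3, sigma = 9/5:
  Var(X_t) = (9/5)^2 * (1 - exp(-2*5/3 t)) / (2 * 5/3) = 243/250 - 243*exp(-10*t/3)/250.
As t -> infinity, exp(-2*5/3 t) -> 0, so the stationary variance is sigma^2 / (2 theta) = 243/250.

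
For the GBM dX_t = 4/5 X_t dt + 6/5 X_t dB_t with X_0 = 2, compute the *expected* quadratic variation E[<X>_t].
E[<X>_t] = 36*exp(76*t/25)/19 - 36/19

<X>_t = int_0^t ((6/5) * X_s)^2 ds. Taking expectation inside the integral: E[<X>_t] = (6/5)^2 * int_0^t E[X_s^2] ds. For GBM, E[X_s^2] = x_0^2 * exp((2 mu + sigma^2) s). Integrating:
  E[<X>_t] = (6/5)^2 * 2^2 * (exp((2*(4/5) + (6/5)^2) t) - 1) / (2*(4/5) + (6/5)^2)
           = (6/5)^2 * 2^2 * (exp((76/25) t) - 1) / (76/25) = 36*exp(76*t/25)/19 - 36/19.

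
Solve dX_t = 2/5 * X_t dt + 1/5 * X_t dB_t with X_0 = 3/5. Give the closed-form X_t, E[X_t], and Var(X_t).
X_t = 3/5 * exp((19/50) t + (1/5) B_t); E[X_t] = 3*exp(2*t/5)/5; Var(X_t) = 9*(exp(t/25) - 1)*exp(4*t/5)/25

For GBM dX = mu X dt + sigma X dB with X_0 = x_0, apply Itô to Y = log X: dY = (mu - sigma^2/2) dt + sigma dB, so Y_t = log(x_0) + (mu - sigma^2/2) t + sigma B_t and hence X_t = x_0 * exp((mu - sigma^2/2) t + sigma B_t).
With mu = 2/5, sigma = 1/5, x_0 = 3/5, this gives:
  X_t = 3/5 * exp((19/50) * t + (1/5) * B_t).
Since sigma*B_t ~ Normal(0, sigma^2 t), E[exp(sigma*B_t)] = exp(sigma^2 t / 2); so E[X_t] = x_0 * exp((mu - sigma^2/2) t) * exp(sigma^2 t / 2) = x_0 * exp(mu t) = 3*exp(2*t/5)/5.
Var(X_t) = E[X_t^2] - (E[X_t])^2 = x_0^2 * exp(2 mu t) * (exp(sigma^2 t) - 1) = 9*(exp(t/25) - 1)*exp(4*t/5)/25.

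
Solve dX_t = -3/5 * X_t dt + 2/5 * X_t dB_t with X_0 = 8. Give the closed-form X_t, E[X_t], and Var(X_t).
X_t = 8 * exp((-17/25) t + (2/5) B_t); E[X_t] = 8*exp(-3*t/5); Var(X_t) = (64*exp(4*t/25) - 64)*exp(-6*t/5)

For GBM dX = mu X dt + sigma X dB with X_0 = x_0, apply Itô to Y = log X: dY = (mu - sigma^2/2) dt + sigma dB, so Y_t = log(x_0) + (mu - sigma^2/2) t + sigma B_t and hence X_t = x_0 * exp((mu - sigma^2/2) t + sigma B_t).
With mu = -3/5, sigma = 2/5, x_0 = 8, this gives:
  X_t = 8 * exp((-17/25) * t + (2/5) * B_t).
Since sigma*B_t ~ Normal(0, sigma^2 t), E[exp(sigma*B_t)] = exp(sigma^2 t / 2); so E[X_t] = x_0 * exp((mu - sigma^2/2) t) * exp(sigma^2 t / 2) = x_0 * exp(mu t) = 8*exp(-3*t/5).
Var(X_t) = E[X_t^2] - (E[X_t])^2 = x_0^2 * exp(2 mu t) * (exp(sigma^2 t) - 1) = (64*exp(4*t/25) - 64)*exp(-6*t/5).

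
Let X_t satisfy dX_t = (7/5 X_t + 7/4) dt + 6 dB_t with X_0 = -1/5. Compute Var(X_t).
Var(X_t) = 90*exp(14*t/5)/7 - 90/7

The variance V(t) = Var(X_t) satisfies V'(t) = 2 a V(t) + c^2 with V(0) = 0 (drift coefficient is linear in X, diffusion is constant). With a = 7/5, c = 6, the solution is
  V(t) = (c^2 / (2 a)) * (exp(2 a t) - 1)
       = (6^2 / (2*(7/5))) * (exp((14/5) t) - 1)
       = 90*exp(14*t/5)/7 - 90/7.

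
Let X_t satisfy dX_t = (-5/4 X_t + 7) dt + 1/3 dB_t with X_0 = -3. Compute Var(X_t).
Var(X_t) = 2/45 - 2*exp(-5*t/2)/45

The variance V(t) = Var(X_t) satisfies V'(t) = 2 a V(t) + c^2 with V(0) = 0 (drift coefficient is linear in X, diffusion is constant). With a = -5/4, c = 1/3, the solution is
  V(t) = (c^2 / (2 a)) * (exp(2 a t) - 1)
       = ((1/3)^2 / (2*(-5/4))) * (exp((-5/2) t) - 1)
       = 2/45 - 2*exp(-5*t/2)/45.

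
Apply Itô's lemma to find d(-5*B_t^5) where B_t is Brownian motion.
d(-5*B_t^5) = (-50*B_t^3) dt + (-25*B_t^4) dB_t

Itô's formula for f(B_t) gives d f(B_t) = f'(B_t) dB_t + (1/2) f''(B_t) dt. Compute derivatives of f(x) = -5*x^5:
  f'(x)  = -25*x^4
  f''(x) = -100*x^3
Substitute x = B_t and multiply the f'' term by 1/2:
  drift     = (1/2) * (-100*x^3) evaluated at B_t = -50*B_t^3
  diffusion = (-25*x^4) evaluated at B_t = -25*B_t^4
Therefore d(-5*B_t^5) = (-50*B_t^3) dt + (-25*B_t^4) dB_t.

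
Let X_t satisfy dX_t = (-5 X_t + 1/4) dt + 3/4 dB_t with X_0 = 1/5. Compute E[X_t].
E[X_t] = 1/20 + 3*exp(-5*t)/20

Taking expectations and using E[dB_t] = 0, the mean m(t) = E[X_t] satisfies the ODE m'(t) = a m(t) + b with m(0) = x_0. With a = -5, b = 1/4, x_0 = 1/5, the solution is
  m(t) = x_0 * exp(a t) + (b/a) * (exp(a t) - 1)
       = (1/5) * exp((-5) t) + ((1/4)/(-5)) * (exp((-5) t) - 1)
       = 1/20 + 3*exp(-5*t)/20.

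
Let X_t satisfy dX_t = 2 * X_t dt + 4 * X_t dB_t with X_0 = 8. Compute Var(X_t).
Var(X_t) = 64*(exp(16*t) - 1)*exp(4*t)

For GBM dX = mu X dt + sigma X dB with X_0 = x_0, apply Itô to Y = log X: dY = (mu - sigma^2/2) dt + sigma dB, so Y_t = log(x_0) + (mu - sigma^2/2) t + sigma B_t and hence X_t = x_0 * exp((mu - sigma^2/2) t + sigma B_t).
With mu = 2, sigma = 4, x_0 = 8, this gives:
  X_t = 8 * exp((-6) * t + (4) * B_t).
Since sigma*B_t ~ Normal(0, sigma^2 t), E[exp(sigma*B_t)] = exp(sigma^2 t / 2); so E[X_t] = x_0 * exp((mu - sigma^2/2) t) * exp(sigma^2 t / 2) = x_0 * exp(mu t) = 8*exp(2*t).
Var(X_t) = E[X_t^2] - (E[X_t])^2 = x_0^2 * exp(2 mu t) * (exp(sigma^2 t) - 1) = 64*(exp(16*t) - 1)*exp(4*t).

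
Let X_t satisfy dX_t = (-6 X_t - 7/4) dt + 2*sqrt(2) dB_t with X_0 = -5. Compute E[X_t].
E[X_t] = -7/24 - 113*exp(-6*t)/24

Taking expectations and using E[dB_t] = 0, the mean m(t) = E[X_t] satisfies the ODE m'(t) = a m(t) + b with m(0) = x_0. With a = -6, b = -7/4, x_0 = -5, the solution is
  m(t) = x_0 * exp(a t) + (b/a) * (exp(a t) - 1)
       = (-5) * exp((-6) t) + ((-7/4)/(-6)) * (exp((-6) t) - 1)
       = -7/24 - 113*exp(-6*t)/24.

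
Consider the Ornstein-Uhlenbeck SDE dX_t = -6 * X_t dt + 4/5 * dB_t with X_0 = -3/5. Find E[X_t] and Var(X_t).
E[X_t] = -3*exp(-6*t)/5; Var(X_t) = 4/75 - 4*exp(-12*t)/75

The OU SDE dX = -theta X dt + sigma dB admits the integrating factor exp(theta t): d(exp(theta t) X_t) = sigma exp(theta t) dB_t. Integrating from 0 to t:
  X_t = x_0 * exp(-theta t) + sigma * int_0^t exp(-theta (t-s)) dB_s.
The Itô integral has mean 0 and (by the Itô isometry) variance sigma^2 * int_0^t exp(-2 theta (t - s)) ds = sigma^2 * (1 - exp(-2 theta t)) / (2 theta).
With theta = 6, sigma = 4/5, x_0 = -3/5:
  E[X_t] = -3/5 * exp(-6 t) = -3*exp(-6*t)/5
  Var(X_t) = (4/5)^2 * (1 - exp(-2*6 t)) / (2 * 6) = 4/75 - 4*exp(-12*t)/75.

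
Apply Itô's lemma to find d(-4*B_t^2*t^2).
d(-4*B_t^2*t^2) = (4*t*(-2*B_t^2 - t)) dt + (-8*B_t*t^2) dB_t

Itô's formula for f(t, x): d f(t, B_t) = (f_t + (1/2) f_xx) dt + f_x dB_t. Compute partials of f(t, x) = -4*t^2*x^2:
  f_t(t,x)  = -8*t*x^2
  f_x(t,x)  = -8*t^2*x
  f_xx(t,x) = -8*t^2
Assemble drift = f_t + (1/2) f_xx = 4*t*(-t - 2*x^2) and diffusion = f_x = -8*t^2*x. Substituting x = B_t:
  d(-4*B_t^2*t^2) = (4*t*(-2*B_t^2 - t)) dt + (-8*B_t*t^2) dB_t.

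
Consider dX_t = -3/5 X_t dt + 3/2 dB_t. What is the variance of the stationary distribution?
lim Var(X_t) = 15/8

The OU SDE dX = -theta X dt + sigma dB admits the integrating factor exp(theta t): d(exp(theta t) X_t) = sigma exp(theta t) dB_t. Integrating from 0 to t gives X_t = x_0 * exp(-theta t) + sigma * int_0^t exp(-theta (t-s)) dB_s for any initial x_0. The Itô integral has variance (by the Itô isometry) sigma^2 * int_0^t exp(-2 theta (t - s)) ds = sigma^2 * (1 - exp(-2 theta t)) / (2 theta), independent of x_0.
With theta = 3/5, sigma = 3/2:
  Var(X_t) = (3/2)^2 * (1 - exp(-2*3/5 t)) / (2 * 3/5) = 15/8 - 15*exp(-6*t/5)/8.
As t -> infinity, exp(-2*3/5 t) -> 0, so the stationary variance is sigma^2 / (2 theta) = 15/8.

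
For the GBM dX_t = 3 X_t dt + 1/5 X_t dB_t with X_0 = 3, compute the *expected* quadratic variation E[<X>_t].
E[<X>_t] = 9*exp(151*t/25)/151 - 9/151

<X>_t = int_0^t ((1/5) * X_s)^2 ds. Taking expectation inside the integral: E[<X>_t] = (1/5)^2 * int_0^t E[X_s^2] ds. For GBM, E[X_s^2] = x_0^2 * exp((2 mu + sigma^2) s). Integrating:
  E[<X>_t] = (1/5)^2 * 3^2 * (exp((2*3 + (1/5)^2) t) - 1) / (2*3 + (1/5)^2)
           = (1/5)^2 * 3^2 * (exp((151/25) t) - 1) / (151/25) = 9*exp(151*t/25)/151 - 9/151.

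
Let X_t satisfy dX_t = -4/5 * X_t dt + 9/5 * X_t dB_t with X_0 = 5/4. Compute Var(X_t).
Var(X_t) = (25*exp(81*t/25) - 25)*exp(-8*t/5)/16

For GBM dX = mu X dt + sigma X dB with X_0 = x_0, apply Itô to Y = log X: dY = (mu - sigma^2/2) dt + sigma dB, so Y_t = log(x_0) + (mu - sigma^2/2) t + sigma B_t and hence X_t = x_0 * exp((mu - sigma^2/2) t + sigma B_t).
With mu = -4/5, sigma = 9/5, x_0 = 5/4, this gives:
  X_t = 5/4 * exp((-121/50) * t + (9/5) * B_t).
Since sigma*B_t ~ Normal(0, sigma^2 t), E[exp(sigma*B_t)] = exp(sigma^2 t / 2); so E[X_t] = x_0 * exp((mu - sigma^2/2) t) * exp(sigma^2 t / 2) = x_0 * exp(mu t) = 5*exp(-4*t/5)/4.
Var(X_t) = E[X_t^2] - (E[X_t])^2 = x_0^2 * exp(2 mu t) * (exp(sigma^2 t) - 1) = (25*exp(81*t/25) - 25)*exp(-8*t/5)/16.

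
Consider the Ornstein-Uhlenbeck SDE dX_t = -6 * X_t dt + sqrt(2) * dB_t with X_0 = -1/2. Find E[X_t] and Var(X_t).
E[X_t] = -exp(-6*t)/2; Var(X_t) = 1/6 - exp(-12*t)/6

The OU SDE dX = -theta X dt + sigma dB admits the integrating factor exp(theta t): d(exp(theta t) X_t) = sigma exp(theta t) dB_t. Integrating from 0 to t:
  X_t = x_0 * exp(-theta t) + sigma * int_0^t exp(-theta (t-s)) dB_s.
The Itô integral has mean 0 and (by the Itô isometry) variance sigma^2 * int_0^t exp(-2 theta (t - s)) ds = sigma^2 * (1 - exp(-2 theta t)) / (2 theta).
With theta = 6, sigma = sqrt(2), x_0 = -1/2:
  E[X_t] = -1/2 * exp(-6 t) = -exp(-6*t)/2
  Var(X_t) = (sqrt(2))^2 * (1 - exp(-2*6 t)) / (2 * 6) = 1/6 - exp(-12*t)/6.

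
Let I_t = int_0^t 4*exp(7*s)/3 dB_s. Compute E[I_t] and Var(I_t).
E[I_t] = 0; Var(I_t) = 8*exp(14*t)/63 - 8/63

The Itô integral of a deterministic integrand f(s) has mean 0 because each increment f(s) * (B_{s+ds} - B_s) has mean 0. By the Itô isometry:
  Var( int_0^t f(s) dB_s ) = E[ (int_0^t f(s) dB_s)^2 ] = int_0^t f(s)^2 ds.
Here f(s) = 4*exp(7*s)/3, so f(s)^2 = 16*exp(14*s)/9. Integrate:
  int_0^t (16*exp(14*s)/9) ds = 8*exp(14*t)/63 - 8/63.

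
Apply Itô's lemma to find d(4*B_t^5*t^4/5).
d(4*B_t^5*t^4/5) = (B_t^3*t^3*(16*B_t^2/5 + 8*t)) dt + (4*B_t^4*t^4) dB_t

Itô's formula for f(t, x): d f(t, B_t) = (f_t + (1/2) f_xx) dt + f_x dB_t. Compute partials of f(t, x) = 4*t^4*x^5/5:
  f_t(t,x)  = 16*t^3*x^5/5
  f_x(t,x)  = 4*t^4*x^4
  f_xx(t,x) = 16*t^4*x^3
Assemble drift = f_t + (1/2) f_xx = t^3*x^3*(8*t + 16*x^2/5) and diffusion = f_x = 4*t^4*x^4. Substituting x = B_t:
  d(4*B_t^5*t^4/5) = (B_t^3*t^3*(16*B_t^2/5 + 8*t)) dt + (4*B_t^4*t^4) dB_t.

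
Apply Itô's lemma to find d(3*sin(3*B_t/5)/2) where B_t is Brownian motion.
d(3*sin(3*B_t/5)/2) = (-27*sin(3*B_t/5)/100) dt + (9*cos(3*B_t/5)/10) dB_t

Itô's formula for f(B_t) gives d f(B_t) = f'(B_t) dB_t + (1/2) f''(B_t) dt. Compute derivatives of f(x) = 3*sin(3*x/5)/2:
  f'(x)  = 9*cos(3*x/5)/10
  f''(x) = -27*sin(3*x/5)/50
Substitute x = B_t and multiply the f'' term by 1/2:
  drift     = (1/2) * (-27*sin(3*x/5)/50) evaluated at B_t = -27*sin(3*B_t/5)/100
  diffusion = (9*cos(3*x/5)/10) evaluated at B_t = 9*cos(3*B_t/5)/10
Therefore d(3*sin(3*B_t/5)/2) = (-27*sin(3*B_t/5)/100) dt + (9*cos(3*B_t/5)/10) dB_t.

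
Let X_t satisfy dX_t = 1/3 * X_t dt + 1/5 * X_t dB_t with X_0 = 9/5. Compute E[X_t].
E[X_t] = 9*exp(t/3)/5

For GBM dX = mu X dt + sigma X dB with X_0 = x_0, apply Itô to Y = log X: dY = (mu - sigma^2/2) dt + sigma dB, so Y_t = log(x_0) + (mu - sigma^2/2) t + sigma B_t and hence X_t = x_0 * exp((mu - sigma^2/2) t + sigma B_t).
With mu = 1/3, sigma = 1/5, x_0 = 9/5, this gives:
  X_t = 9/5 * exp((47/150) * t + (1/5) * B_t).
Since sigma*B_t ~ Normal(0, sigma^2 t), E[exp(sigma*B_t)] = exp(sigma^2 t / 2); so E[X_t] = x_0 * exp((mu - sigma^2/2) t) * exp(sigma^2 t / 2) = x_0 * exp(mu t) = 9*exp(t/3)/5.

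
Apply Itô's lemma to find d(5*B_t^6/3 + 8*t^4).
d(5*B_t^6/3 + 8*t^4) = (25*B_t^4 + 32*t^3) dt + (10*B_t^5) dB_t

Itô's formula for f(t, x): d f(t, B_t) = (f_t + (1/2) f_xx) dt + f_x dB_t. Compute partials of f(t, x) = 8*t^4 + 5*x^6/3:
  f_t(t,x)  = 32*t^3
  f_x(t,x)  = 10*x^5
  f_xx(t,x) = 50*x^4
Assemble drift = f_t + (1/2) f_xx = 32*t^3 + 25*x^4 and diffusion = f_x = 10*x^5. Substituting x = B_t:
  d(5*B_t^6/3 + 8*t^4) = (25*B_t^4 + 32*t^3) dt + (10*B_t^5) dB_t.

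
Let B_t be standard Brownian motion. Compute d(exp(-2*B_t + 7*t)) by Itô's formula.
d(exp(-2*B_t + 7*t)) = (9*exp(-2*B_t + 7*t)) dt + (-2*exp(-2*B_t + 7*t)) dB_t

Itô's formula for f(t, x): d f(t, B_t) = (f_t + (1/2) f_xx) dt + f_x dB_t. Compute partials of f(t, x) = exp(7*t - 2*x):
  f_t(t,x)  = 7*exp(7*t - 2*x)
  f_x(t,x)  = -2*exp(7*t - 2*x)
  f_xx(t,x) = 4*exp(7*t - 2*x)
Assemble drift = f_t + (1/2) f_xx = 9*exp(7*t - 2*x) and diffusion = f_x = -2*exp(7*t - 2*x). Substituting x = B_t:
  d(exp(-2*B_t + 7*t)) = (9*exp(-2*B_t + 7*t)) dt + (-2*exp(-2*B_t + 7*t)) dB_t.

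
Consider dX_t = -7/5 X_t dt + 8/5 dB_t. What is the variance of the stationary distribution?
lim Var(X_t) = 32/35

The OU SDE dX = -theta X dt + sigma dB admits the integrating factor exp(theta t): d(exp(theta t) X_t) = sigma exp(theta t) dB_t. Integrating from 0 to t gives X_t = x_0 * exp(-theta t) + sigma * int_0^t exp(-theta (t-s)) dB_s for any initial x_0. The Itô integral has variance (by the Itô isometry) sigma^2 * int_0^t exp(-2 theta (t - s)) ds = sigma^2 * (1 - exp(-2 theta t)) / (2 theta), independent of x_0.
With theta = 7/5, sigma = 8/5:
  Var(X_t) = (8/5)^2 * (1 - exp(-2*7/5 t)) / (2 * 7/5) = 32/35 - 32*exp(-14*t/5)/35.
As t -> infinity, exp(-2*7/5 t) -> 0, so the stationary variance is sigma^2 / (2 theta) = 32/35.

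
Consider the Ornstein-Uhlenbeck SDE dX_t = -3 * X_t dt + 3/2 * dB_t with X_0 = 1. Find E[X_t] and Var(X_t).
E[X_t] = exp(-3*t); Var(X_t) = 3/8 - 3*exp(-6*t)/8

The OU SDE dX = -theta X dt + sigma dB admits the integrating factor exp(theta t): d(exp(theta t) X_t) = sigma exp(theta t) dB_t. Integrating from 0 to t:
  X_t = x_0 * exp(-theta t) + sigma * int_0^t exp(-theta (t-s)) dB_s.
The Itô integral has mean 0 and (by the Itô isometry) variance sigma^2 * int_0^t exp(-2 theta (t - s)) ds = sigma^2 * (1 - exp(-2 theta t)) / (2 theta).
With theta = 3, sigma = 3/2, x_0 = 1:
  E[X_t] = 1 * exp(-3 t) = exp(-3*t)
  Var(X_t) = (3/2)^2 * (1 - exp(-2*3 t)) / (2 * 3) = 3/8 - 3*exp(-6*t)/8.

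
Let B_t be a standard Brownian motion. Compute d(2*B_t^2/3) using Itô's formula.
d(2*B_t^2/3) = (2/3) dt + (4*B_t/3) dB_t

Itô's formula for f(B_t) gives d f(B_t) = f'(B_t) dB_t + (1/2) f''(B_t) dt. Compute derivatives of f(x) = 2*x^2/3:
  f'(x)  = 4*x/3
  f''(x) = 4/3
Substitute x = B_t and multiply the f'' term by 1/2:
  drift     = (1/2) * (4/3) evaluated at B_t = 2/3
  diffusion = (4*x/3) evaluated at B_t = 4*B_t/3
Therefore d(2*B_t^2/3) = (2/3) dt + (4*B_t/3) dB_t.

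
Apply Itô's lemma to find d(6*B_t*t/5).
d(6*B_t*t/5) = (6*B_t/5) dt + (6*t/5) dB_t

Itô's formula for f(t, x): d f(t, B_t) = (f_t + (1/2) f_xx) dt + f_x dB_t. Compute partials of f(t, x) = 6*t*x/5:
  f_t(t,x)  = 6*x/5
  f_x(t,x)  = 6*t/5
  f_xx(t,x) = 0
Assemble drift = f_t + (1/2) f_xx = 6*x/5 and diffusion = f_x = 6*t/5. Substituting x = B_t:
  d(6*B_t*t/5) = (6*B_t/5) dt + (6*t/5) dB_t.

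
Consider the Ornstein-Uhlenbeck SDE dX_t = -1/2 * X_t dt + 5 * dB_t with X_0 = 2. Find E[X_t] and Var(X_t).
E[X_t] = 2*exp(-t/2); Var(X_t) = 25 - 25*exp(-t)

The OU SDE dX = -theta X dt + sigma dB admits the integrating factor exp(theta t): d(exp(theta t) X_t) = sigma exp(theta t) dB_t. Integrating from 0 to t:
  X_t = x_0 * exp(-theta t) + sigma * int_0^t exp(-theta (t-s)) dB_s.
The Itô integral has mean 0 and (by the Itô isometry) variance sigma^2 * int_0^t exp(-2 theta (t - s)) ds = sigma^2 * (1 - exp(-2 theta t)) / (2 theta).
With theta = 1/2, sigma = 5, x_0 = 2:
  E[X_t] = 2 * exp(-1/2 t) = 2*exp(-t/2)
  Var(X_t) = (5)^2 * (1 - exp(-2*1/2 t)) / (2 * 1/2) = 25 - 25*exp(-t).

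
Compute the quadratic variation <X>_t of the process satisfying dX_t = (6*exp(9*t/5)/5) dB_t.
<X>_t = 2*exp(18*t/5)/5 - 2/5

For an Itô process dX_t = a(t) dt + b(t) dB_t, the quadratic variation is <X>_t = int_0^t b(s)^2 ds (the drift term does not contribute). Here b(s) = 6*exp(9*s/5)/5, so
  b(s)^2 = 36*exp(18*s/5)/25.
Integrating from 0 to t:
  <X>_t = int_0^t (36*exp(18*s/5)/25) ds = 2*exp(18*t/5)/5 - 2/5.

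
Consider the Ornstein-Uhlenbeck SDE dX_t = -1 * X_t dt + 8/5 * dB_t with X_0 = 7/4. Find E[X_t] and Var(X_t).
E[X_t] = 7*exp(-t)/4; Var(X_t) = 32/25 - 32*exp(-2*t)/25

The OU SDE dX = -theta X dt + sigma dB admits the integrating factor exp(theta t): d(exp(theta t) X_t) = sigma exp(theta t) dB_t. Integrating from 0 to t:
  X_t = x_0 * exp(-theta t) + sigma * int_0^t exp(-theta (t-s)) dB_s.
The Itô integral has mean 0 and (by the Itô isometry) variance sigma^2 * int_0^t exp(-2 theta (t - s)) ds = sigma^2 * (1 - exp(-2 theta t)) / (2 theta).
With theta = 1, sigma = 8/5, x_0 = 7/4:
  E[X_t] = 7/4 * exp(-1 t) = 7*exp(-t)/4
  Var(X_t) = (8/5)^2 * (1 - exp(-2*1 t)) / (2 * 1) = 32/25 - 32*exp(-2*t)/25.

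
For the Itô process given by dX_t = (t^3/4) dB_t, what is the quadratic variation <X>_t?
<X>_t = t^7/112

For an Itô process dX_t = a(t) dt + b(t) dB_t, the quadratic variation is <X>_t = int_0^t b(s)^2 ds (the drift term does not contribute). Here b(s) = s^3/4, so
  b(s)^2 = s^6/16.
Integrating from 0 to t:
  <X>_t = int_0^t (s^6/16) ds = t^7/112.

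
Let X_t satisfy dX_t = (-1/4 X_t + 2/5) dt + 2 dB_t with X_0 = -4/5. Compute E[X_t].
E[X_t] = 8/5 - 12*exp(-t/4)/5

Taking expectations and using E[dB_t] = 0, the mean m(t) = E[X_t] satisfies the ODE m'(t) = a m(t) + b with m(0) = x_0. With a = -1/4, b = 2/5, x_0 = -4/5, the solution is
  m(t) = x_0 * exp(a t) + (b/a) * (exp(a t) - 1)
       = (-4/5) * exp((-1/4) t) + ((2/5)/(-1/4)) * (exp((-1/4) t) - 1)
       = 8/5 - 12*exp(-t/4)/5.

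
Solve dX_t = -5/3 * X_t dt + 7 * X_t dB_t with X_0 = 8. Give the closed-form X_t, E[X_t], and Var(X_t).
X_t = 8 * exp((-157/6) t + (7) B_t); E[X_t] = 8*exp(-5*t/3); Var(X_t) = (64*exp(49*t) - 64)*exp(-10*t/3)

For GBM dX = mu X dt + sigma X dB with X_0 = x_0, apply Itô to Y = log X: dY = (mu - sigma^2/2) dt + sigma dB, so Y_t = log(x_0) + (mu - sigma^2/2) t + sigma B_t and hence X_t = x_0 * exp((mu - sigma^2/2) t + sigma B_t).
With mu = -5/3, sigma = 7, x_0 = 8, this gives:
  X_t = 8 * exp((-157/6) * t + (7) * B_t).
Since sigma*B_t ~ Normal(0, sigma^2 t), E[exp(sigma*B_t)] = exp(sigma^2 t / 2); so E[X_t] = x_0 * exp((mu - sigma^2/2) t) * exp(sigma^2 t / 2) = x_0 * exp(mu t) = 8*exp(-5*t/3).
Var(X_t) = E[X_t^2] - (E[X_t])^2 = x_0^2 * exp(2 mu t) * (exp(sigma^2 t) - 1) = (64*exp(49*t) - 64)*exp(-10*t/3).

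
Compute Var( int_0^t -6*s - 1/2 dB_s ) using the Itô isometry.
Var = t*(48*t^2 + 12*t + 1)/4

The Itô integral of a deterministic integrand f(s) has mean 0 because each increment f(s) * (B_{s+ds} - B_s) has mean 0. By the Itô isometry:
  Var( int_0^t f(s) dB_s ) = E[ (int_0^t f(s) dB_s)^2 ] = int_0^t f(s)^2 ds.
Here f(s) = -6*s - 1/2, so f(s)^2 = (12*s + 1)^2/4. Integrate:
  int_0^t ((12*s + 1)^2/4) ds = t*(48*t^2 + 12*t + 1)/4.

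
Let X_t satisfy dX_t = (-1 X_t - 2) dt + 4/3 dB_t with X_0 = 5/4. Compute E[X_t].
E[X_t] = -2 + 13*exp(-t)/4

Taking expectations and using E[dB_t] = 0, the mean m(t) = E[X_t] satisfies the ODE m'(t) = a m(t) + b with m(0) = x_0. With a = -1, b = -2, x_0 = 5/4, the solution is
  m(t) = x_0 * exp(a t) + (b/a) * (exp(a t) - 1)
       = (5/4) * exp((-1) t) + ((-2)/(-1)) * (exp((-1) t) - 1)
       = -2 + 13*exp(-t)/4.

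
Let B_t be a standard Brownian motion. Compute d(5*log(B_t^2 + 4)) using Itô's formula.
d(5*log(B_t^2 + 4)) = (5*(4 - B_t^2)/(B_t^2 + 4)^2) dt + (10*B_t/(B_t^2 + 4)) dB_t

Itô's formula for f(B_t) gives d f(B_t) = f'(B_t) dB_t + (1/2) f''(B_t) dt. Compute derivatives of f(x) = 5*log(x^2 + 4):
  f'(x)  = 10*x/(x^2 + 4)
  f''(x) = 10*(4 - x^2)/(x^2 + 4)^2
Substitute x = B_t and multiply the f'' term by 1/2:
  drift     = (1/2) * (10*(4 - x^2)/(x^2 + 4)^2) evaluated at B_t = 5*(4 - B_t^2)/(B_t^2 + 4)^2
  diffusion = (10*x/(x^2 + 4)) evaluated at B_t = 10*B_t/(B_t^2 + 4)
Therefore d(5*log(B_t^2 + 4)) = (5*(4 - B_t^2)/(B_t^2 + 4)^2) dt + (10*B_t/(B_t^2 + 4)) dB_t.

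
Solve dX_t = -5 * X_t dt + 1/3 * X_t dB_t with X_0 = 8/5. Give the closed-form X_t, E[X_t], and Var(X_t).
X_t = 8/5 * exp((-91/18) t + (1/3) B_t); E[X_t] = 8*exp(-5*t)/5; Var(X_t) = (64*exp(t/9) - 64)*exp(-10*t)/25

For GBM dX = mu X dt + sigma X dB with X_0 = x_0, apply Itô to Y = log X: dY = (mu - sigma^2/2) dt + sigma dB, so Y_t = log(x_0) + (mu - sigma^2/2) t + sigma B_t and hence X_t = x_0 * exp((mu - sigma^2/2) t + sigma B_t).
With mu = -5, sigma = 1/3, x_0 = 8/5, this gives:
  X_t = 8/5 * exp((-91/18) * t + (1/3) * B_t).
Since sigma*B_t ~ Normal(0, sigma^2 t), E[exp(sigma*B_t)] = exp(sigma^2 t / 2); so E[X_t] = x_0 * exp((mu - sigma^2/2) t) * exp(sigma^2 t / 2) = x_0 * exp(mu t) = 8*exp(-5*t)/5.
Var(X_t) = E[X_t^2] - (E[X_t])^2 = x_0^2 * exp(2 mu t) * (exp(sigma^2 t) - 1) = (64*exp(t/9) - 64)*exp(-10*t)/25.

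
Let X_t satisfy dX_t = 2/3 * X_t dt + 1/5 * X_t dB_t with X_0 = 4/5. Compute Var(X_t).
Var(X_t) = 16*(exp(t/25) - 1)*exp(4*t/3)/25

For GBM dX = mu X dt + sigma X dB with X_0 = x_0, apply Itô to Y = log X: dY = (mu - sigma^2/2) dt + sigma dB, so Y_t = log(x_0) + (mu - sigma^2/2) t + sigma B_t and hence X_t = x_0 * exp((mu - sigma^2/2) t + sigma B_t).
With mu = 2/3, sigma = 1/5, x_0 = 4/5, this gives:
  X_t = 4/5 * exp((97/150) * t + (1/5) * B_t).
Since sigma*B_t ~ Normal(0, sigma^2 t), E[exp(sigma*B_t)] = exp(sigma^2 t / 2); so E[X_t] = x_0 * exp((mu - sigma^2/2) t) * exp(sigma^2 t / 2) = x_0 * exp(mu t) = 4*exp(2*t/3)/5.
Var(X_t) = E[X_t^2] - (E[X_t])^2 = x_0^2 * exp(2 mu t) * (exp(sigma^2 t) - 1) = 16*(exp(t/25) - 1)*exp(4*t/3)/25.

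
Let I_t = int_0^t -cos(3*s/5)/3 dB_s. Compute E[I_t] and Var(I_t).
E[I_t] = 0; Var(I_t) = t/18 + 5*sin(6*t/5)/108

The Itô integral of a deterministic integrand f(s) has mean 0 because each increment f(s) * (B_{s+ds} - B_s) has mean 0. By the Itô isometry:
  Var( int_0^t f(s) dB_s ) = E[ (int_0^t f(s) dB_s)^2 ] = int_0^t f(s)^2 ds.
Here f(s) = -cos(3*s/5)/3, so f(s)^2 = cos(3*s/5)^2/9. Integrate:
  int_0^t (cos(3*s/5)^2/9) ds = t/18 + 5*sin(6*t/5)/108.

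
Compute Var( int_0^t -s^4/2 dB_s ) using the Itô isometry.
Var = t^9/36

The Itô integral of a deterministic integrand f(s) has mean 0 because each increment f(s) * (B_{s+ds} - B_s) has mean 0. By the Itô isometry:
  Var( int_0^t f(s) dB_s ) = E[ (int_0^t f(s) dB_s)^2 ] = int_0^t f(s)^2 ds.
Here f(s) = -s^4/2, so f(s)^2 = s^8/4. Integrate:
  int_0^t (s^8/4) ds = t^9/36.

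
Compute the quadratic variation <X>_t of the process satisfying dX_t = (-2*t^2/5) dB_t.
<X>_t = 4*t^5/125

For an Itô process dX_t = a(t) dt + b(t) dB_t, the quadratic variation is <X>_t = int_0^t b(s)^2 ds (the drift term does not contribute). Here b(s) = -2*s^2/5, so
  b(s)^2 = 4*s^4/25.
Integrating from 0 to t:
  <X>_t = int_0^t (4*s^4/25) ds = 4*t^5/125.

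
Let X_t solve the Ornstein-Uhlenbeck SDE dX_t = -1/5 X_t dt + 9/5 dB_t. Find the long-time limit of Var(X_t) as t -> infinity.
lim Var(X_t) = 81/10

The OU SDE dX = -theta X dt + sigma dB admits the integrating factor exp(theta t): d(exp(theta t) X_t) = sigma exp(theta t) dB_t. Integrating from 0 to t gives X_t = x_0 * exp(-theta t) + sigma * int_0^t exp(-theta (t-s)) dB_s for any initial x_0. The Itô integral has variance (by the Itô isometry) sigma^2 * int_0^t exp(-2 theta (t - s)) ds = sigma^2 * (1 - exp(-2 theta t)) / (2 theta), independent of x_0.
With theta = 1/5, sigma = 9/5:
  Var(X_t) = (9/5)^2 * (1 - exp(-2*1/5 t)) / (2 * 1/5) = 81/10 - 81*exp(-2*t/5)/10.
As t -> infinity, exp(-2*1/5 t) -> 0, so the stationary variance is sigma^2 / (2 theta) = 81/10.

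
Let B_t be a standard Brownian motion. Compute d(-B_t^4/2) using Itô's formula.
d(-B_t^4/2) = (-3*B_t^2) dt + (-2*B_t^3) dB_t

Itô's formula for f(B_t) gives d f(B_t) = f'(B_t) dB_t + (1/2) f''(B_t) dt. Compute derivatives of f(x) = -x^4/2:
  f'(x)  = -2*x^3
  f''(x) = -6*x^2
Substitute x = B_t and multiply the f'' term by 1/2:
  drift     = (1/2) * (-6*x^2) evaluated at B_t = -3*B_t^2
  diffusion = (-2*x^3) evaluated at B_t = -2*B_t^3
Therefore d(-B_t^4/2) = (-3*B_t^2) dt + (-2*B_t^3) dB_t.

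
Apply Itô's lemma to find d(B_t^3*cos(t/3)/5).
d(B_t^3*cos(t/3)/5) = (B_t*(-B_t^2*sin(t/3) + 9*cos(t/3))/15) dt + (3*B_t^2*cos(t/3)/5) dB_t

Itô's formula for f(t, x): d f(t, B_t) = (f_t + (1/2) f_xx) dt + f_x dB_t. Compute partials of f(t, x) = x^3*cos(t/3)/5:
  f_t(t,x)  = -x^3*sin(t/3)/15
  f_x(t,x)  = 3*x^2*cos(t/3)/5
  f_xx(t,x) = 6*x*cos(t/3)/5
Assemble drift = f_t + (1/2) f_xx = x*(-x^2*sin(t/3) + 9*cos(t/3))/15 and diffusion = f_x = 3*x^2*cos(t/3)/5. Substituting x = B_t:
  d(B_t^3*cos(t/3)/5) = (B_t*(-B_t^2*sin(t/3) + 9*cos(t/3))/15) dt + (3*B_t^2*cos(t/3)/5) dB_t.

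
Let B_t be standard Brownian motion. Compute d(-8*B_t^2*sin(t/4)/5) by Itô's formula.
d(-8*B_t^2*sin(t/4)/5) = (-2*B_t^2*cos(t/4)/5 - 8*sin(t/4)/5) dt + (-16*B_t*sin(t/4)/5) dB_t

Itô's formula for f(t, x): d f(t, B_t) = (f_t + (1/2) f_xx) dt + f_x dB_t. Compute partials of f(t, x) = -8*x^2*sin(t/4)/5:
  f_t(t,x)  = -2*x^2*cos(t/4)/5
  f_x(t,x)  = -16*x*sin(t/4)/5
  f_xx(t,x) = -16*sin(t/4)/5
Assemble drift = f_t + (1/2) f_xx = -2*x^2*cos(t/4)/5 - 8*sin(t/4)/5 and diffusion = f_x = -16*x*sin(t/4)/5. Substituting x = B_t:
  d(-8*B_t^2*sin(t/4)/5) = (-2*B_t^2*cos(t/4)/5 - 8*sin(t/4)/5) dt + (-16*B_t*sin(t/4)/5) dB_t.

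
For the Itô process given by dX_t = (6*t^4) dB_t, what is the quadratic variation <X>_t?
<X>_t = 4*t^9

For an Itô process dX_t = a(t) dt + b(t) dB_t, the quadratic variation is <X>_t = int_0^t b(s)^2 ds (the drift term does not contribute). Here b(s) = 6*s^4, so
  b(s)^2 = 36*s^8.
Integrating from 0 to t:
  <X>_t = int_0^t (36*s^8) ds = 4*t^9.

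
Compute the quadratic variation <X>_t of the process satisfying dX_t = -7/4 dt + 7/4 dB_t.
<X>_t = 49*t/16

For an Itô process dX_t = a(t) dt + b(t) dB_t, the quadratic variation is <X>_t = int_0^t b(s)^2 ds (the drift term does not contribute). Here b(s) = 7/4, so
  b(s)^2 = 49/16.
Integrating from 0 to t:
  <X>_t = int_0^t (49/16) ds = 49*t/16.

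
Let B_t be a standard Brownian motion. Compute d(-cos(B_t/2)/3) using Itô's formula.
d(-cos(B_t/2)/3) = (cos(B_t/2)/24) dt + (sin(B_t/2)/6) dB_t

Itô's formula for f(B_t) gives d f(B_t) = f'(B_t) dB_t + (1/2) f''(B_t) dt. Compute derivatives of f(x) = -cos(x/2)/3:
  f'(x)  = sin(x/2)/6
  f''(x) = cos(x/2)/12
Substitute x = B_t and multiply the f'' term by 1/2:
  drift     = (1/2) * (cos(x/2)/12) evaluated at B_t = cos(B_t/2)/24
  diffusion = (sin(x/2)/6) evaluated at B_t = sin(B_t/2)/6
Therefore d(-cos(B_t/2)/3) = (cos(B_t/2)/24) dt + (sin(B_t/2)/6) dB_t.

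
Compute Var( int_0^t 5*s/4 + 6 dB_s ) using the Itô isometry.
Var = t*(25*t^2 + 360*t + 1728)/48

The Itô integral of a deterministic integrand f(s) has mean 0 because each increment f(s) * (B_{s+ds} - B_s) has mean 0. By the Itô isometry:
  Var( int_0^t f(s) dB_s ) = E[ (int_0^t f(s) dB_s)^2 ] = int_0^t f(s)^2 ds.
Here f(s) = 5*s/4 + 6, so f(s)^2 = (5*s + 24)^2/16. Integrate:
  int_0^t ((5*s + 24)^2/16) ds = t*(25*t^2 + 360*t + 1728)/48.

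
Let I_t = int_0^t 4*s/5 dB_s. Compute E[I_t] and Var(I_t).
E[I_t] = 0; Var(I_t) = 16*t^3/75

The Itô integral of a deterministic integrand f(s) has mean 0 because each increment f(s) * (B_{s+ds} - B_s) has mean 0. By the Itô isometry:
  Var( int_0^t f(s) dB_s ) = E[ (int_0^t f(s) dB_s)^2 ] = int_0^t f(s)^2 ds.
Here f(s) = 4*s/5, so f(s)^2 = 16*s^2/25. Integrate:
  int_0^t (16*s^2/25) ds = 16*t^3/75.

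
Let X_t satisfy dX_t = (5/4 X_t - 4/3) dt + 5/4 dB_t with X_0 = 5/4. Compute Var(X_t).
Var(X_t) = 5*exp(5*t/2)/8 - 5/8

The variance V(t) = Var(X_t) satisfies V'(t) = 2 a V(t) + c^2 with V(0) = 0 (drift coefficient is linear in X, diffusion is constant). With a = 5/4, c = 5/4, the solution is
  V(t) = (c^2 / (2 a)) * (exp(2 a t) - 1)
       = ((5/4)^2 / (2*(5/4))) * (exp((5/2) t) - 1)
       = 5*exp(5*t/2)/8 - 5/8.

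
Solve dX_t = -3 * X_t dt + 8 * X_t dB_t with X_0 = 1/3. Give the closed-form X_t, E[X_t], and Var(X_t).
X_t = 1/3 * exp((-35) t + (8) B_t); E[X_t] = exp(-3*t)/3; Var(X_t) = (exp(64*t) - 1)*exp(-6*t)/9

For GBM dX = mu X dt + sigma X dB with X_0 = x_0, apply Itô to Y = log X: dY = (mu - sigma^2/2) dt + sigma dB, so Y_t = log(x_0) + (mu - sigma^2/2) t + sigma B_t and hence X_t = x_0 * exp((mu - sigma^2/2) t + sigma B_t).
With mu = -3, sigma = 8, x_0 = 1/3, this gives:
  X_t = 1/3 * exp((-35) * t + (8) * B_t).
Since sigma*B_t ~ Normal(0, sigma^2 t), E[exp(sigma*B_t)] = exp(sigma^2 t / 2); so E[X_t] = x_0 * exp((mu - sigma^2/2) t) * exp(sigma^2 t / 2) = x_0 * exp(mu t) = exp(-3*t)/3.
Var(X_t) = E[X_t^2] - (E[X_t])^2 = x_0^2 * exp(2 mu t) * (exp(sigma^2 t) - 1) = (exp(64*t) - 1)*exp(-6*t)/9.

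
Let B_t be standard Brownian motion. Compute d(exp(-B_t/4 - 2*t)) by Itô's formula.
d(exp(-B_t/4 - 2*t)) = (-63*exp(-B_t/4 - 2*t)/32) dt + (-exp(-B_t/4 - 2*t)/4) dB_t

Itô's formula for f(t, x): d f(t, B_t) = (f_t + (1/2) f_xx) dt + f_x dB_t. Compute partials of f(t, x) = exp(-2*t - x/4):
  f_t(t,x)  = -2*exp(-2*t - x/4)
  f_x(t,x)  = -exp(-2*t - x/4)/4
  f_xx(t,x) = exp(-2*t - x/4)/16
Assemble drift = f_t + (1/2) f_xx = -63*exp(-2*t - x/4)/32 and diffusion = f_x = -exp(-2*t - x/4)/4. Substituting x = B_t:
  d(exp(-B_t/4 - 2*t)) = (-63*exp(-B_t/4 - 2*t)/32) dt + (-exp(-B_t/4 - 2*t)/4) dB_t.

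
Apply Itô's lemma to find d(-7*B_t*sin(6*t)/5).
d(-7*B_t*sin(6*t)/5) = (-42*B_t*cos(6*t)/5) dt + (-7*sin(6*t)/5) dB_t

Itô's formula for f(t, x): d f(t, B_t) = (f_t + (1/2) f_xx) dt + f_x dB_t. Compute partials of f(t, x) = -7*x*sin(6*t)/5:
  f_t(t,x)  = -42*x*cos(6*t)/5
  f_x(t,x)  = -7*sin(6*t)/5
  f_xx(t,x) = 0
Assemble drift = f_t + (1/2) f_xx = -42*x*cos(6*t)/5 and diffusion = f_x = -7*sin(6*t)/5. Substituting x = B_t:
  d(-7*B_t*sin(6*t)/5) = (-42*B_t*cos(6*t)/5) dt + (-7*sin(6*t)/5) dB_t.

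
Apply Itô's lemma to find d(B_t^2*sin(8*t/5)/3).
d(B_t^2*sin(8*t/5)/3) = (8*B_t^2*cos(8*t/5)/15 + sin(8*t/5)/3) dt + (2*B_t*sin(8*t/5)/3) dB_t

Itô's formula for f(t, x): d f(t, B_t) = (f_t + (1/2) f_xx) dt + f_x dB_t. Compute partials of f(t, x) = x^2*sin(8*t/5)/3:
  f_t(t,x)  = 8*x^2*cos(8*t/5)/15
  f_x(t,x)  = 2*x*sin(8*t/5)/3
  f_xx(t,x) = 2*sin(8*t/5)/3
Assemble drift = f_t + (1/2) f_xx = 8*x^2*cos(8*t/5)/15 + sin(8*t/5)/3 and diffusion = f_x = 2*x*sin(8*t/5)/3. Substituting x = B_t:
  d(B_t^2*sin(8*t/5)/3) = (8*B_t^2*cos(8*t/5)/15 + sin(8*t/5)/3) dt + (2*B_t*sin(8*t/5)/3) dB_t.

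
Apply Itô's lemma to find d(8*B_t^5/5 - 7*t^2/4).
d(8*B_t^5/5 - 7*t^2/4) = (16*B_t^3 - 7*t/2) dt + (8*B_t^4) dB_t

Itô's formula for f(t, x): d f(t, B_t) = (f_t + (1/2) f_xx) dt + f_x dB_t. Compute partials of f(t, x) = -7*t^2/4 + 8*x^5/5:
  f_t(t,x)  = -7*t/2
  f_x(t,x)  = 8*x^4
  f_xx(t,x) = 32*x^3
Assemble drift = f_t + (1/2) f_xx = -7*t/2 + 16*x^3 and diffusion = f_x = 8*x^4. Substituting x = B_t:
  d(8*B_t^5/5 - 7*t^2/4) = (16*B_t^3 - 7*t/2) dt + (8*B_t^4) dB_t.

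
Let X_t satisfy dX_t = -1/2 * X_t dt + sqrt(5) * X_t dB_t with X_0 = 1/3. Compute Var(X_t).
Var(X_t) = (exp(5*t) - 1)*exp(-t)/9

For GBM dX = mu X dt + sigma X dB with X_0 = x_0, apply Itô to Y = log X: dY = (mu - sigma^2/2) dt + sigma dB, so Y_t = log(x_0) + (mu - sigma^2/2) t + sigma B_t and hence X_t = x_0 * exp((mu - sigma^2/2) t + sigma B_t).
With mu = -1/2, sigma = sqrt(5), x_0 = 1/3, this gives:
  X_t = 1/3 * exp((-3) * t + (sqrt(5)) * B_t).
Since sigma*B_t ~ Normal(0, sigma^2 t), E[exp(sigma*B_t)] = exp(sigma^2 t / 2); so E[X_t] = x_0 * exp((mu - sigma^2/2) t) * exp(sigma^2 t / 2) = x_0 * exp(mu t) = exp(-t/2)/3.
Var(X_t) = E[X_t^2] - (E[X_t])^2 = x_0^2 * exp(2 mu t) * (exp(sigma^2 t) - 1) = (exp(5*t) - 1)*exp(-t)/9.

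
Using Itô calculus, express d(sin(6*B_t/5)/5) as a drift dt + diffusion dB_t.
d(sin(6*B_t/5)/5) = (-18*sin(6*B_t/5)/125) dt + (6*cos(6*B_t/5)/25) dB_t

Itô's formula for f(B_t) gives d f(B_t) = f'(B_t) dB_t + (1/2) f''(B_t) dt. Compute derivatives of f(x) = sin(6*x/5)/5:
  f'(x)  = 6*cos(6*x/5)/25
  f''(x) = -36*sin(6*x/5)/125
Substitute x = B_t and multiply the f'' term by 1/2:
  drift     = (1/2) * (-36*sin(6*x/5)/125) evaluated at B_t = -18*sin(6*B_t/5)/125
  diffusion = (6*cos(6*x/5)/25) evaluated at B_t = 6*cos(6*B_t/5)/25
Therefore d(sin(6*B_t/5)/5) = (-18*sin(6*B_t/5)/125) dt + (6*cos(6*B_t/5)/25) dB_t.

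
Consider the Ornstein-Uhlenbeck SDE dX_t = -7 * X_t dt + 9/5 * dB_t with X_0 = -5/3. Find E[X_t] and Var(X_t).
E[X_t] = -5*exp(-7*t)/3; Var(X_t) = 81/350 - 81*exp(-14*t)/350

The OU SDE dX = -theta X dt + sigma dB admits the integrating factor exp(theta t): d(exp(theta t) X_t) = sigma exp(theta t) dB_t. Integrating from 0 to t:
  X_t = x_0 * exp(-theta t) + sigma * int_0^t exp(-theta (t-s)) dB_s.
The Itô integral has mean 0 and (by the Itô isometry) variance sigma^2 * int_0^t exp(-2 theta (t - s)) ds = sigma^2 * (1 - exp(-2 theta t)) / (2 theta).
With theta = 7, sigma = 9/5, x_0 = -5/3:
  E[X_t] = -5/3 * exp(-7 t) = -5*exp(-7*t)/3
  Var(X_t) = (9/5)^2 * (1 - exp(-2*7 t)) / (2 * 7) = 81/350 - 81*exp(-14*t)/350.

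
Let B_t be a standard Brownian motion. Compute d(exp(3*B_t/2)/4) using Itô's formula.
d(exp(3*B_t/2)/4) = (9*exp(3*B_t/2)/32) dt + (3*exp(3*B_t/2)/8) dB_t

Itô's formula for f(B_t) gives d f(B_t) = f'(B_t) dB_t + (1/2) f''(B_t) dt. Compute derivatives of f(x) = exp(3*x/2)/4:
  f'(x)  = 3*exp(3*x/2)/8
  f''(x) = 9*exp(3*x/2)/16
Substitute x = B_t and multiply the f'' term by 1/2:
  drift     = (1/2) * (9*exp(3*x/2)/16) evaluated at B_t = 9*exp(3*B_t/2)/32
  diffusion = (3*exp(3*x/2)/8) evaluated at B_t = 3*exp(3*B_t/2)/8
Therefore d(exp(3*B_t/2)/4) = (9*exp(3*B_t/2)/32) dt + (3*exp(3*B_t/2)/8) dB_t.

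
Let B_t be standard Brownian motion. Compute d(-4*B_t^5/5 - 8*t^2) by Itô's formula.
d(-4*B_t^5/5 - 8*t^2) = (-8*B_t^3 - 16*t) dt + (-4*B_t^4) dB_t

Itô's formula for f(t, x): d f(t, B_t) = (f_t + (1/2) f_xx) dt + f_x dB_t. Compute partials of f(t, x) = -8*t^2 - 4*x^5/5:
  f_t(t,x)  = -16*t
  f_x(t,x)  = -4*x^4
  f_xx(t,x) = -16*x^3
Assemble drift = f_t + (1/2) f_xx = -16*t - 8*x^3 and diffusion = f_x = -4*x^4. Substituting x = B_t:
  d(-4*B_t^5/5 - 8*t^2) = (-8*B_t^3 - 16*t) dt + (-4*B_t^4) dB_t.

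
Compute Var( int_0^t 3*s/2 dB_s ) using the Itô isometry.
Var = 3*t^3/4

The Itô integral of a deterministic integrand f(s) has mean 0 because each increment f(s) * (B_{s+ds} - B_s) has mean 0. By the Itô isometry:
  Var( int_0^t f(s) dB_s ) = E[ (int_0^t f(s) dB_s)^2 ] = int_0^t f(s)^2 ds.
Here f(s) = 3*s/2, so f(s)^2 = 9*s^2/4. Integrate:
  int_0^t (9*s^2/4) ds = 3*t^3/4.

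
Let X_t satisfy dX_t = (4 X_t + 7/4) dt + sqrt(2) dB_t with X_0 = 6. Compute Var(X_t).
Var(X_t) = exp(8*t)/4 - 1/4

The variance V(t) = Var(X_t) satisfies V'(t) = 2 a V(t) + c^2 with V(0) = 0 (drift coefficient is linear in X, diffusion is constant). With a = 4, c = sqrt(2), the solution is
  V(t) = (c^2 / (2 a)) * (exp(2 a t) - 1)
       = (sqrt(2)^2 / (2*4)) * (exp(8 t) - 1)
       = exp(8*t)/4 - 1/4.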